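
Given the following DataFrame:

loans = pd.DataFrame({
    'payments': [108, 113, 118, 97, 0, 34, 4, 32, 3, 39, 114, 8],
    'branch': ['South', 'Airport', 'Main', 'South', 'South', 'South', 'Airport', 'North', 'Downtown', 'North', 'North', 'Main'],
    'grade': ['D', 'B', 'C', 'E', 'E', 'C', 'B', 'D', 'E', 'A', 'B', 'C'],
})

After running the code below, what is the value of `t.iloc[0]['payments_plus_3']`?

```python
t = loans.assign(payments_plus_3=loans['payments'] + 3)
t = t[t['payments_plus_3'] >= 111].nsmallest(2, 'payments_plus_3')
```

111

add column payments_plus_3 = loans['payments'] + 3:
    payments    branch grade  payments_plus_3
0        108     South     D              111
1        113   Airport     B              116
2        118      Main     C              121
3         97     South     E              100
4          0     South     E                3
5         34     South     C               37
6          4   Airport     B                7
7         32     North     D               35
8          3  Downtown     E                6
9         39     North     A               42
10       114     North     B              117
11         8      Main     C               11
filter rows where payments_plus_3 >= 111:
    payments   branch grade  payments_plus_3
0        108    South     D              111
1        113  Airport     B              116
2        118     Main     C              121
10       114    North     B              117
take 2 rows with smallest payments_plus_3:
   payments   branch grade  payments_plus_3
0       108    South     D              111
1       113  Airport     B              116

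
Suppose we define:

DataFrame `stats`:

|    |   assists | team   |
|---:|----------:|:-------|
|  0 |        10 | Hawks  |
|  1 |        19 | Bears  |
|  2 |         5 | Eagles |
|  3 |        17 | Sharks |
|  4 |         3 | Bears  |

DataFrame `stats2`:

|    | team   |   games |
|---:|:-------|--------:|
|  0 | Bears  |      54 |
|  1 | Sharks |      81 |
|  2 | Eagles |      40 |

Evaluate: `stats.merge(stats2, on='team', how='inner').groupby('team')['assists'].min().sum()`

merge on 'team' (how='inner') → 4 rows:
   assists    team  games
0       19   Bears     54
1        5  Eagles     40
2       17  Sharks     81
3        3   Bears     54
group by team, min of assists:
team
Bears      3
Eagles     5
Sharks    17
Name: assists, dtype: int64
Finally, sum of the resulting series = 25.

25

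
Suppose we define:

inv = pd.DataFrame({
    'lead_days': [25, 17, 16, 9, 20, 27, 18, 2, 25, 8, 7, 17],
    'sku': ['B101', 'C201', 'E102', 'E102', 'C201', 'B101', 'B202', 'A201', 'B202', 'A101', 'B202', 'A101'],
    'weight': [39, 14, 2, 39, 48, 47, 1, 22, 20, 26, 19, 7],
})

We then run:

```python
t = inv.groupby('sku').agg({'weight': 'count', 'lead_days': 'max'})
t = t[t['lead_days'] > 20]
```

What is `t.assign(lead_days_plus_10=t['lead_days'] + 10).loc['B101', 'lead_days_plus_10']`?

37

group by sku: count(weight), max(lead_days):
      weight  lead_days
sku                    
A101       2         17
A201       1          2
B101       2         27
B202       3         25
C201       2         20
E102       2         16
filter rows where lead_days > 20:
      weight  lead_days
sku                    
B101       2         27
B202       3         25
add column lead_days_plus_10 = t['lead_days'] + 10:
      weight  lead_days  lead_days_plus_10
sku                                       
B101       2         27                 37
B202       3         25                 35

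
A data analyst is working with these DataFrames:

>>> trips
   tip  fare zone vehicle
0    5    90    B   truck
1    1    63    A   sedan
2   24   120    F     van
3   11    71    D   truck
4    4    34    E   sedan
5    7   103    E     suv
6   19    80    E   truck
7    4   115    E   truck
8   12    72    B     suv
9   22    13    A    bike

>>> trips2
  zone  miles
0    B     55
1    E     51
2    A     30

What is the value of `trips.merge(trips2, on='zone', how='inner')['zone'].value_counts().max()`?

4

merge on 'zone' (how='inner') → 8 rows:
   tip  fare zone vehicle  miles
0    5    90    B   truck     55
1    1    63    A   sedan     30
2    4    34    E   sedan     51
3    7   103    E     suv     51
4   19    80    E   truck     51
5    4   115    E   truck     51
6   12    72    B     suv     55
7   22    13    A    bike     30
value_counts of zone:
zone
E    4
B    2
A    2
Name: count, dtype: int64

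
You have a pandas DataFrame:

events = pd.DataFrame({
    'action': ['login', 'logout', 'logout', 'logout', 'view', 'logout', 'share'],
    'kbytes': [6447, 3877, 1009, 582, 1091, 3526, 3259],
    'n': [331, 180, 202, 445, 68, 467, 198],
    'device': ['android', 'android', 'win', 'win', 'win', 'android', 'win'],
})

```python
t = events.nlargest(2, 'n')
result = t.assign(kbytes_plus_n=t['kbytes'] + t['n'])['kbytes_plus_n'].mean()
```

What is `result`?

take 2 rows with largest n:
   action  kbytes    n   device
5  logout    3526  467  android
3  logout     582  445      win
add column kbytes_plus_n = t['kbytes'] + t['n']:
   action  kbytes    n   device  kbytes_plus_n
5  logout    3526  467  android           3993
3  logout     582  445      win           1027
The mean of column 'kbytes_plus_n' is 2510.0.

2510.0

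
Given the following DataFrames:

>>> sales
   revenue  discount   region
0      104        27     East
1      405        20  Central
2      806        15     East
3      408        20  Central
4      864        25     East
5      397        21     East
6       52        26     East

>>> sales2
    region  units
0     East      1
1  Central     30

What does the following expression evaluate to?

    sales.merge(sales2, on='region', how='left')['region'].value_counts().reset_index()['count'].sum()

merge on 'region' (how='left') → 7 rows:
   revenue  discount   region  units
0      104        27     East      1
1      405        20  Central     30
2      806        15     East      1
3      408        20  Central     30
4      864        25     East      1
5      397        21     East      1
6       52        26     East      1
value_counts of region:
region
East       5
Central    2
Name: count, dtype: int64
reset_index():
    region  count
0     East      5
1  Central      2

7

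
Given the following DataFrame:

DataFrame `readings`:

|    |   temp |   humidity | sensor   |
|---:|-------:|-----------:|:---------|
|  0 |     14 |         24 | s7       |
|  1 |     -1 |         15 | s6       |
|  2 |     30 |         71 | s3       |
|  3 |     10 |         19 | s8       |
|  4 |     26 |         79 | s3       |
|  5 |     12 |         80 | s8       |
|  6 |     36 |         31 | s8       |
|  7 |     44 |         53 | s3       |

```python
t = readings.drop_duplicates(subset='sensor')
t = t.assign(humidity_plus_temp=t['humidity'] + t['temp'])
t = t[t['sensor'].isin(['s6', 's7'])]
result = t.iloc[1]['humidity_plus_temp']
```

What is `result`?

14

drop duplicate sensor (keep=first):
   temp  humidity sensor
0    14        24     s7
1    -1        15     s6
2    30        71     s3
3    10        19     s8
add column humidity_plus_temp = t['humidity'] + t['temp']:
   temp  humidity sensor  humidity_plus_temp
0    14        24     s7                  38
1    -1        15     s6                  14
2    30        71     s3                 101
3    10        19     s8                  29
filter rows where sensor in ['s6', 's7']:
   temp  humidity sensor  humidity_plus_temp
0    14        24     s7                  38
1    -1        15     s6                  14
value at position 1, column 'humidity_plus_temp' → 14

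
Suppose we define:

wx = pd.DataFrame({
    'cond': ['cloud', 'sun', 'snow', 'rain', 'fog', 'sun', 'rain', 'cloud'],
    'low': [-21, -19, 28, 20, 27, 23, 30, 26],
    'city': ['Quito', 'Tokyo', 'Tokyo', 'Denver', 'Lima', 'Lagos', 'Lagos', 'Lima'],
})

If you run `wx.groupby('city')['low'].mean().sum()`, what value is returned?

56.5

group by city, mean of low:
city
Denver    20.0
Lagos     26.5
Lima      26.5
Quito    -21.0
Tokyo      4.5
Name: low, dtype: float64
sum of the resulting series → 56.5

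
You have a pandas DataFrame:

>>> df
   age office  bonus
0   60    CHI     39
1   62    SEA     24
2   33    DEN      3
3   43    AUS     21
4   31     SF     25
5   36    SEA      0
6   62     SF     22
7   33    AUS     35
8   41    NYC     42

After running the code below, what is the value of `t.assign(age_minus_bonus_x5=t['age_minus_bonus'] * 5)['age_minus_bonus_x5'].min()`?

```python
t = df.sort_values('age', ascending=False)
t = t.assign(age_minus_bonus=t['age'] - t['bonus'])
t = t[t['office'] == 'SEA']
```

180

sort by age descending:
   age office  bonus
1   62    SEA     24
6   62     SF     22
0   60    CHI     39
3   43    AUS     21
8   41    NYC     42
5   36    SEA      0
2   33    DEN      3
7   33    AUS     35
4   31     SF     25
add column age_minus_bonus = t['age'] - t['bonus']:
   age office  bonus  age_minus_bonus
1   62    SEA     24               38
6   62     SF     22               40
0   60    CHI     39               21
3   43    AUS     21               22
8   41    NYC     42               -1
5   36    SEA      0               36
2   33    DEN      3               30
7   33    AUS     35               -2
4   31     SF     25                6
filter rows where office == 'SEA':
   age office  bonus  age_minus_bonus
1   62    SEA     24               38
5   36    SEA      0               36
add column age_minus_bonus_x5 = t['age_minus_bonus'] * 5:
   age office  bonus  age_minus_bonus  age_minus_bonus_x5
1   62    SEA     24               38                 190
5   36    SEA      0               36                 180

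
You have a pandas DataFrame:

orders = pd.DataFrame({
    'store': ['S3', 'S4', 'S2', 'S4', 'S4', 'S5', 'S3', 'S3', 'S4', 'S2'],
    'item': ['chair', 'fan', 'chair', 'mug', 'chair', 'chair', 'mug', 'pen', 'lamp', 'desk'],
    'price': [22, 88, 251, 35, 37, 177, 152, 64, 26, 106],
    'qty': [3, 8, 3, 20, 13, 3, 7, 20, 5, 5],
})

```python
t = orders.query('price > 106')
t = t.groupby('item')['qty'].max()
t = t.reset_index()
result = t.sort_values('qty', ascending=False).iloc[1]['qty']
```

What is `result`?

filter rows where price > 106:
  store   item  price  qty
2    S2  chair    251    3
5    S5  chair    177    3
6    S3    mug    152    7
group by item, max of qty:
item
chair    3
mug      7
Name: qty, dtype: int64
reset_index():
    item  qty
0  chair    3
1    mug    7
sort by qty descending:
    item  qty
1    mug    7
0  chair    3

3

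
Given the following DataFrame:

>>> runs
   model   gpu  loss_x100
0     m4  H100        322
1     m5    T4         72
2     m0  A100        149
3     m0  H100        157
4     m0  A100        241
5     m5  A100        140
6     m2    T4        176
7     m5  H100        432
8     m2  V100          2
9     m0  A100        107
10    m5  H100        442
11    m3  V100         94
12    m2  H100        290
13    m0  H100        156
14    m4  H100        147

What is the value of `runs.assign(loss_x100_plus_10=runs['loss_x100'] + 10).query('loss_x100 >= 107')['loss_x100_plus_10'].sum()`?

add column loss_x100_plus_10 = runs['loss_x100'] + 10:
   model   gpu  loss_x100  loss_x100_plus_10
0     m4  H100        322                332
1     m5    T4         72                 82
2     m0  A100        149                159
3     m0  H100        157                167
4     m0  A100        241                251
5     m5  A100        140                150
6     m2    T4        176                186
7     m5  H100        432                442
8     m2  V100          2                 12
9     m0  A100        107                117
10    m5  H100        442                452
11    m3  V100         94                104
12    m2  H100        290                300
13    m0  H100        156                166
14    m4  H100        147                157
filter rows where loss_x100 >= 107:
   model   gpu  loss_x100  loss_x100_plus_10
0     m4  H100        322                332
2     m0  A100        149                159
3     m0  H100        157                167
4     m0  A100        241                251
5     m5  A100        140                150
6     m2    T4        176                186
7     m5  H100        432                442
9     m0  A100        107                117
10    m5  H100        442                452
12    m2  H100        290                300
13    m0  H100        156                166
14    m4  H100        147                157
The sum of column 'loss_x100_plus_10' is 2879.

2879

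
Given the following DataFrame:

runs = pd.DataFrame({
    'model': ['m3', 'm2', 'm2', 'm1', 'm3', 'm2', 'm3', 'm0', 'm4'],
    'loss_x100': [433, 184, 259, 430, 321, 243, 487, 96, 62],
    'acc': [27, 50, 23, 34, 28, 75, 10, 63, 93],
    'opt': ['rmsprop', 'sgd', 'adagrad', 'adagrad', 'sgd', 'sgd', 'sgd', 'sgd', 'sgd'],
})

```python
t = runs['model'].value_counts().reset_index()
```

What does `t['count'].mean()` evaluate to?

value_counts of model:
model
m3    3
m2    3
m1    1
m0    1
m4    1
Name: count, dtype: int64
reset_index():
  model  count
0    m3      3
1    m2      3
2    m1      1
3    m0      1
4    m4      1
So mean() = 1.8.

1.8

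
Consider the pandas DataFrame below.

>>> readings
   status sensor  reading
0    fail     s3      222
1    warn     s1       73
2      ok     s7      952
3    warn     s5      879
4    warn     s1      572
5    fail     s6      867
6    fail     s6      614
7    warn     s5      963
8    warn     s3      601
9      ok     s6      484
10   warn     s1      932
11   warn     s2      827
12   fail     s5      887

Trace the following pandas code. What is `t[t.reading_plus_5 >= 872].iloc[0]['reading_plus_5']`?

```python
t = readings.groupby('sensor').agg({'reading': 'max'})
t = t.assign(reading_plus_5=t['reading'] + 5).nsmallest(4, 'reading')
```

872

group by sensor, max of reading:
        reading
sensor         
s1          932
s2          827
s3          601
s5          963
s6          867
s7          952
add column reading_plus_5 = t['reading'] + 5:
        reading  reading_plus_5
sensor                         
s1          932             937
s2          827             832
s3          601             606
s5          963             968
s6          867             872
s7          952             957
take 4 rows with smallest reading:
        reading  reading_plus_5
sensor                         
s3          601             606
s2          827             832
s6          867             872
s1          932             937
filter rows where reading_plus_5 >= 872:
        reading  reading_plus_5
sensor                         
s6          867             872
s1          932             937
Hence 872.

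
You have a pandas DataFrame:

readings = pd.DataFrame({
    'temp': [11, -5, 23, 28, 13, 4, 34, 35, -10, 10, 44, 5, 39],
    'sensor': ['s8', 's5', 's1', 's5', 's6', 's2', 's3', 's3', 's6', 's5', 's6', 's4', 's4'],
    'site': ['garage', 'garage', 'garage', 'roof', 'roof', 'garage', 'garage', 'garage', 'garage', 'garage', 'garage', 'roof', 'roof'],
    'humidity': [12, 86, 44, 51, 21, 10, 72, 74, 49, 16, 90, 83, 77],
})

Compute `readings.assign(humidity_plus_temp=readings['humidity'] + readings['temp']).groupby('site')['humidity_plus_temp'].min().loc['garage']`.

add column humidity_plus_temp = readings['humidity'] + readings['temp']:
    temp sensor    site  humidity  humidity_plus_temp
0     11     s8  garage        12                  23
1     -5     s5  garage        86                  81
2     23     s1  garage        44                  67
3     28     s5    roof        51                  79
4     13     s6    roof        21                  34
5      4     s2  garage        10                  14
6     34     s3  garage        72                 106
7     35     s3  garage        74                 109
8    -10     s6  garage        49                  39
9     10     s5  garage        16                  26
10    44     s6  garage        90                 134
11     5     s4    roof        83                  88
12    39     s4    roof        77                 116
group by site, min of humidity_plus_temp:
site
garage    14
roof      34
Name: humidity_plus_temp, dtype: int64
Then the value at index 'garage': 14

14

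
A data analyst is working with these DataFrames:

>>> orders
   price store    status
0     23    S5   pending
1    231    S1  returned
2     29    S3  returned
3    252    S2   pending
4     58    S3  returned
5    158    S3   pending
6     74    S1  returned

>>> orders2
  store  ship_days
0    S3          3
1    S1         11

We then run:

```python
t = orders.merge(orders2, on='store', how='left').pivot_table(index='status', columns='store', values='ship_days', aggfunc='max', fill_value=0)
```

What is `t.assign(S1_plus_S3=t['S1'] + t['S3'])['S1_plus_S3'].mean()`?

merge on 'store' (how='left') → 7 rows:
   price store    status  ship_days
0     23    S5   pending        NaN
1    231    S1  returned       11.0
2     29    S3  returned        3.0
3    252    S2   pending        NaN
4     58    S3  returned        3.0
5    158    S3   pending        3.0
6     74    S1  returned       11.0
pivot: rows=status, cols=store, max(ship_days):
store       S1   S3
status             
pending    0.0  3.0
returned  11.0  3.0
add column S1_plus_S3 = t['S1'] + t['S3']:
store       S1   S3  S1_plus_S3
status                         
pending    0.0  3.0         3.0
returned  11.0  3.0        14.0
Hence 8.5.

8.5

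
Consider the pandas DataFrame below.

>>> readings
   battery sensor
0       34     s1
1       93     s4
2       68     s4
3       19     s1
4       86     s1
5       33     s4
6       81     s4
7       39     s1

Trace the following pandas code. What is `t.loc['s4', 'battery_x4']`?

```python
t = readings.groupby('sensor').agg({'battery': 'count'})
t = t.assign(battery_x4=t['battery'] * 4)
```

16

group by sensor, count of battery:
        battery
sensor         
s1            4
s4            4
add column battery_x4 = t['battery'] * 4:
        battery  battery_x4
sensor                     
s1            4          16
s4            4          16
The value at row 's4', column 'battery_x4' is 16.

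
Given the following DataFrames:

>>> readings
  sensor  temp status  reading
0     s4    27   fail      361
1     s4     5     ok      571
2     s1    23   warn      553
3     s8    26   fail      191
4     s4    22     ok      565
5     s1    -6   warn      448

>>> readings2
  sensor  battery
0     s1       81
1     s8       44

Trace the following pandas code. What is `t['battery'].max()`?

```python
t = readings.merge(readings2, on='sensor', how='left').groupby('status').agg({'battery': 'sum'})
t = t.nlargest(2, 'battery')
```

merge on 'sensor' (how='left') → 6 rows:
  sensor  temp status  reading  battery
0     s4    27   fail      361      NaN
1     s4     5     ok      571      NaN
2     s1    23   warn      553     81.0
3     s8    26   fail      191     44.0
4     s4    22     ok      565      NaN
5     s1    -6   warn      448     81.0
group by status, sum of battery:
        battery
status         
fail       44.0
ok          0.0
warn      162.0
take 2 rows with largest battery:
        battery
status         
warn      162.0
fail       44.0
Hence 162.0.

162.0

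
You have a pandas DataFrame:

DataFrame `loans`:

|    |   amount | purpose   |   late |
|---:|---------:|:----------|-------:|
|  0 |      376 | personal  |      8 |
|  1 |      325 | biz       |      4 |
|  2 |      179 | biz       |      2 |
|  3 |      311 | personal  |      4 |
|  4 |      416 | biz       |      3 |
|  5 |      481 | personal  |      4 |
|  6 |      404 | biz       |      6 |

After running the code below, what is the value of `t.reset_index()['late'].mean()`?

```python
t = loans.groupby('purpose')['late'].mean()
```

4.54166666667

group by purpose, mean of late:
purpose
biz         3.750000
personal    5.333333
Name: late, dtype: float64
reset_index():
    purpose      late
0       biz  3.750000
1  personal  5.333333
Hence 4.54166666667.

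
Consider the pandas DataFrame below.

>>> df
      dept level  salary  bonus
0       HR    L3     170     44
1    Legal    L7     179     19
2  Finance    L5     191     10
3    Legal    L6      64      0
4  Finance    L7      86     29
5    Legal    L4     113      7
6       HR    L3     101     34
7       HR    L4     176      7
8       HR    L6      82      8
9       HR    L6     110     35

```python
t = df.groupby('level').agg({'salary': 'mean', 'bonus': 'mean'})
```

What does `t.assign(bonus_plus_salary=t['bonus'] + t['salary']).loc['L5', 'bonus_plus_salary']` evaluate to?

group by level: mean(salary), mean(bonus):
           salary      bonus
level                       
L3     135.500000  39.000000
L4     144.500000   7.000000
L5     191.000000  10.000000
L6      85.333333  14.333333
L7     132.500000  24.000000
add column bonus_plus_salary = t['bonus'] + t['salary']:
           salary      bonus  bonus_plus_salary
level                                          
L3     135.500000  39.000000         174.500000
L4     144.500000   7.000000         151.500000
L5     191.000000  10.000000         201.000000
L6      85.333333  14.333333          99.666667
L7     132.500000  24.000000         156.500000

201.0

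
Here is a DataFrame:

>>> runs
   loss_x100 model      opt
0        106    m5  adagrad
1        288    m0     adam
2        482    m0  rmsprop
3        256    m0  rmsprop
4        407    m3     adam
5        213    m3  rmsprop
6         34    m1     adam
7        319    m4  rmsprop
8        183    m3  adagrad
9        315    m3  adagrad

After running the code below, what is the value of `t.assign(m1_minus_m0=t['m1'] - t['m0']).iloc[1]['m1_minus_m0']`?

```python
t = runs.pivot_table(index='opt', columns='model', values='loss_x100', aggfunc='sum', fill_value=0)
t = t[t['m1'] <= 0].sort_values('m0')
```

-738

pivot: rows=opt, cols=model, sum(loss_x100):
model     m0  m1   m3   m4   m5
opt                            
adagrad    0   0  498    0  106
adam     288  34  407    0    0
rmsprop  738   0  213  319    0
filter rows where m1 <= 0:
model     m0  m1   m3   m4   m5
opt                            
adagrad    0   0  498    0  106
rmsprop  738   0  213  319    0
sort by m0:
model     m0  m1   m3   m4   m5
opt                            
adagrad    0   0  498    0  106
rmsprop  738   0  213  319    0
add column m1_minus_m0 = t['m1'] - t['m0']:
model     m0  m1   m3   m4   m5  m1_minus_m0
opt                                         
adagrad    0   0  498    0  106            0
rmsprop  738   0  213  319    0         -738
Reading off the value at position 1, column 'm1_minus_m0', we get -738.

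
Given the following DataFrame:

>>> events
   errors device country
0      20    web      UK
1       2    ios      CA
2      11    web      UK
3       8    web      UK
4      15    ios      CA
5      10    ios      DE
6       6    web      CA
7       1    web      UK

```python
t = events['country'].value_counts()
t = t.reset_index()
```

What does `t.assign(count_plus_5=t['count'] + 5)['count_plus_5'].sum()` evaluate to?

23

value_counts of country:
country
UK    4
CA    3
DE    1
Name: count, dtype: int64
reset_index():
  country  count
0      UK      4
1      CA      3
2      DE      1
add column count_plus_5 = t['count'] + 5:
  country  count  count_plus_5
0      UK      4             9
1      CA      3             8
2      DE      1             6
sum of column 'count_plus_5' → 23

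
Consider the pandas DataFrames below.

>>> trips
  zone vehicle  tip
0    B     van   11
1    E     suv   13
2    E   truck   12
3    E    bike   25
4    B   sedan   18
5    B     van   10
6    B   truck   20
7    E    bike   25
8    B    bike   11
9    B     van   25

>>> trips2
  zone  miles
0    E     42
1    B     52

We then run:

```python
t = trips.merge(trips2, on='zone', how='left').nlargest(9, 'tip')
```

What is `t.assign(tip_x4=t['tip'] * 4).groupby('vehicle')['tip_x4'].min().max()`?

merge on 'zone' (how='left') → 10 rows:
  zone vehicle  tip  miles
0    B     van   11     52
1    E     suv   13     42
2    E   truck   12     42
3    E    bike   25     42
4    B   sedan   18     52
5    B     van   10     52
6    B   truck   20     52
7    E    bike   25     42
8    B    bike   11     52
9    B     van   25     52
take 9 rows with largest tip:
  zone vehicle  tip  miles
3    E    bike   25     42
7    E    bike   25     42
9    B     van   25     52
6    B   truck   20     52
4    B   sedan   18     52
1    E     suv   13     42
2    E   truck   12     42
0    B     van   11     52
8    B    bike   11     52
add column tip_x4 = t['tip'] * 4:
  zone vehicle  tip  miles  tip_x4
3    E    bike   25     42     100
7    E    bike   25     42     100
9    B     van   25     52     100
6    B   truck   20     52      80
4    B   sedan   18     52      72
1    E     suv   13     42      52
2    E   truck   12     42      48
0    B     van   11     52      44
8    B    bike   11     52      44
group by vehicle, min of tip_x4:
vehicle
bike     44
sedan    72
suv      52
truck    48
van      44
Name: tip_x4, dtype: int64

72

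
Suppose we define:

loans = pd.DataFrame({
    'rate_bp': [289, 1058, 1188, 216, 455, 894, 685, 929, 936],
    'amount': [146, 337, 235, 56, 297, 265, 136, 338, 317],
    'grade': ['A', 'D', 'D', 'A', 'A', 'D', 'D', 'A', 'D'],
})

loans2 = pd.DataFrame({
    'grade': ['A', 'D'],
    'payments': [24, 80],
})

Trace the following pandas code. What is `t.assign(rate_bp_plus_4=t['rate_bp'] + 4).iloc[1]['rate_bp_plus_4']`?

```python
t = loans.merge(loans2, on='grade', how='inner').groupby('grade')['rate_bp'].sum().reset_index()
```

4765

merge on 'grade' (how='inner') → 9 rows:
   rate_bp  amount grade  payments
0      289     146     A        24
1     1058     337     D        80
2     1188     235     D        80
3      216      56     A        24
4      455     297     A        24
5      894     265     D        80
6      685     136     D        80
7      929     338     A        24
8      936     317     D        80
group by grade, sum of rate_bp:
grade
A    1889
D    4761
Name: rate_bp, dtype: int64
reset_index():
  grade  rate_bp
0     A     1889
1     D     4761
add column rate_bp_plus_4 = t['rate_bp'] + 4:
  grade  rate_bp  rate_bp_plus_4
0     A     1889            1893
1     D     4761            4765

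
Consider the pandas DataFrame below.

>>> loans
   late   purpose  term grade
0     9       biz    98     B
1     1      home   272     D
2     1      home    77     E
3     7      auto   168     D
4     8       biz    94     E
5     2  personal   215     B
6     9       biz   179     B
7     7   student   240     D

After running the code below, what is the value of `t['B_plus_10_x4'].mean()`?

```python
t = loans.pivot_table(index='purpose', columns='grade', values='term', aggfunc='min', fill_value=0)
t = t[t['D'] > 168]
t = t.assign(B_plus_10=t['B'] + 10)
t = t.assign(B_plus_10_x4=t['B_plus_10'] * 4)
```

pivot: rows=purpose, cols=grade, min(term):
grade       B    D   E
purpose               
auto        0  168   0
biz        98    0  94
home        0  272  77
personal  215    0   0
student     0  240   0
filter rows where D > 168:
grade    B    D   E
purpose            
home     0  272  77
student  0  240   0
add column B_plus_10 = t['B'] + 10:
grade    B    D   E  B_plus_10
purpose                       
home     0  272  77         10
student  0  240   0         10
add column B_plus_10_x4 = t['B_plus_10'] * 4:
grade    B    D   E  B_plus_10  B_plus_10_x4
purpose                                     
home     0  272  77         10            40
student  0  240   0         10            40
Hence 40.0.

40.0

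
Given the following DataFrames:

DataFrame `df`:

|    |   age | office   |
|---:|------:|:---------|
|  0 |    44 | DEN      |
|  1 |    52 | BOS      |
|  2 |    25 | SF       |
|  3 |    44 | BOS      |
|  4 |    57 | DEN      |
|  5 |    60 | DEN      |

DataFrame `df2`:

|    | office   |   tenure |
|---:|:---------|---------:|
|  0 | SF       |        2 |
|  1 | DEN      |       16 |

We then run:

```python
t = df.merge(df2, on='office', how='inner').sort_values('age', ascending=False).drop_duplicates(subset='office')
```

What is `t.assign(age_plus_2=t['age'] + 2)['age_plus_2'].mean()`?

44.5

merge on 'office' (how='inner') → 4 rows:
   age office  tenure
0   44    DEN      16
1   25     SF       2
2   57    DEN      16
3   60    DEN      16
sort by age descending:
   age office  tenure
3   60    DEN      16
2   57    DEN      16
0   44    DEN      16
1   25     SF       2
drop duplicate office (keep=first):
   age office  tenure
3   60    DEN      16
1   25     SF       2
add column age_plus_2 = t['age'] + 2:
   age office  tenure  age_plus_2
3   60    DEN      16          62
1   25     SF       2          27
Then the mean of column 'age_plus_2': 44.5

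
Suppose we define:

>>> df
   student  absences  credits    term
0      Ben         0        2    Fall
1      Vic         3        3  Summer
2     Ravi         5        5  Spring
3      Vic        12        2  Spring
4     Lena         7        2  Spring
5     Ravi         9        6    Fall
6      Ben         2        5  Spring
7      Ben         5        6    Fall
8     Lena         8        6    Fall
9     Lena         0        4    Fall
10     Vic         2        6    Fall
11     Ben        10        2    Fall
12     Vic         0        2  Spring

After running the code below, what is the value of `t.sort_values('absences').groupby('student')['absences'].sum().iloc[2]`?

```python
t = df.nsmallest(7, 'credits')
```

15

take 7 rows with smallest credits:
   student  absences  credits    term
0      Ben         0        2    Fall
3      Vic        12        2  Spring
4     Lena         7        2  Spring
11     Ben        10        2    Fall
12     Vic         0        2  Spring
1      Vic         3        3  Summer
9     Lena         0        4    Fall
sort by absences:
   student  absences  credits    term
0      Ben         0        2    Fall
12     Vic         0        2  Spring
9     Lena         0        4    Fall
1      Vic         3        3  Summer
4     Lena         7        2  Spring
11     Ben        10        2    Fall
3      Vic        12        2  Spring
group by student, sum of absences:
student
Ben     10
Lena     7
Vic     15
Name: absences, dtype: int64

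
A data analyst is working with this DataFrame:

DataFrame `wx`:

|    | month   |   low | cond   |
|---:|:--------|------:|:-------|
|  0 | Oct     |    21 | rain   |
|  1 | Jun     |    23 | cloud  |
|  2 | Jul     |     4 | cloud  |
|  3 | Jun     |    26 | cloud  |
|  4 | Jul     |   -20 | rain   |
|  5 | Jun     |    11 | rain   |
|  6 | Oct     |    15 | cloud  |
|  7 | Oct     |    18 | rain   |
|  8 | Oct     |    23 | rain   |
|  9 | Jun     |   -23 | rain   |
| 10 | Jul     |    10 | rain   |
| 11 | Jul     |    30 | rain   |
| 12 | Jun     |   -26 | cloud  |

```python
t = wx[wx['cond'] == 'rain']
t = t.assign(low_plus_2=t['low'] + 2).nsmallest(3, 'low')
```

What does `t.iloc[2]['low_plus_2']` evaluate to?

12

filter rows where cond == 'rain':
   month  low  cond
0    Oct   21  rain
4    Jul  -20  rain
5    Jun   11  rain
7    Oct   18  rain
8    Oct   23  rain
9    Jun  -23  rain
10   Jul   10  rain
11   Jul   30  rain
add column low_plus_2 = t['low'] + 2:
   month  low  cond  low_plus_2
0    Oct   21  rain          23
4    Jul  -20  rain         -18
5    Jun   11  rain          13
7    Oct   18  rain          20
8    Oct   23  rain          25
9    Jun  -23  rain         -21
10   Jul   10  rain          12
11   Jul   30  rain          32
take 3 rows with smallest low:
   month  low  cond  low_plus_2
9    Jun  -23  rain         -21
4    Jul  -20  rain         -18
10   Jul   10  rain          12
The value at position 2, column 'low_plus_2' is 12.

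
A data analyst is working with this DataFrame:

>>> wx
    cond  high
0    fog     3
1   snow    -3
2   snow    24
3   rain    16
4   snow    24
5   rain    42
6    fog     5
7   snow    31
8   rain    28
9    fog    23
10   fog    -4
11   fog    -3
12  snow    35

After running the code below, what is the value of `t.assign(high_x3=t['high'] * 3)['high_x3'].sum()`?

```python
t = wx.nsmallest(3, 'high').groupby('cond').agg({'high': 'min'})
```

-21

take 3 rows with smallest high:
    cond  high
10   fog    -4
1   snow    -3
11   fog    -3
group by cond, min of high:
      high
cond      
fog     -4
snow    -3
add column high_x3 = t['high'] * 3:
      high  high_x3
cond               
fog     -4      -12
snow    -3       -9
Hence -21.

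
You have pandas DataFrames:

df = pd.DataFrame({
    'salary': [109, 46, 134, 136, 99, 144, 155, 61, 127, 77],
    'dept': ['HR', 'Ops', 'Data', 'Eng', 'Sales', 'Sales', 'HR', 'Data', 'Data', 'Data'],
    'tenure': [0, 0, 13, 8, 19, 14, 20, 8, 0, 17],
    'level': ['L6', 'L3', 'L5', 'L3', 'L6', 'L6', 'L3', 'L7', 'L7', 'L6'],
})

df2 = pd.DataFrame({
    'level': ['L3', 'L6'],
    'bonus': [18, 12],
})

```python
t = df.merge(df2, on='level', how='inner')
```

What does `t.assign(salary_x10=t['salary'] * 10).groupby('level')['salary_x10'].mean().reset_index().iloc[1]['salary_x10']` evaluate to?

merge on 'level' (how='inner') → 7 rows:
   salary   dept  tenure level  bonus
0     109     HR       0    L6     12
1      46    Ops       0    L3     18
2     136    Eng       8    L3     18
3      99  Sales      19    L6     12
4     144  Sales      14    L6     12
5     155     HR      20    L3     18
6      77   Data      17    L6     12
add column salary_x10 = t['salary'] * 10:
   salary   dept  tenure level  bonus  salary_x10
0     109     HR       0    L6     12        1090
1      46    Ops       0    L3     18         460
2     136    Eng       8    L3     18        1360
3      99  Sales      19    L6     12         990
4     144  Sales      14    L6     12        1440
5     155     HR      20    L3     18        1550
6      77   Data      17    L6     12         770
group by level, mean of salary_x10:
level
L3    1123.333333
L6    1072.500000
Name: salary_x10, dtype: float64
reset_index():
  level   salary_x10
0    L3  1123.333333
1    L6  1072.500000
The value at position 1, column 'salary_x10' is 1072.5.

1072.5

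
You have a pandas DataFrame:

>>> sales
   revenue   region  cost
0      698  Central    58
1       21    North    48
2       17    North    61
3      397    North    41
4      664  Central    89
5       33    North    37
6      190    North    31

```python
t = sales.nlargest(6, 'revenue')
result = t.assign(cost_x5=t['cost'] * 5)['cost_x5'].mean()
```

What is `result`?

take 6 rows with largest revenue:
   revenue   region  cost
0      698  Central    58
4      664  Central    89
3      397    North    41
6      190    North    31
5       33    North    37
1       21    North    48
add column cost_x5 = t['cost'] * 5:
   revenue   region  cost  cost_x5
0      698  Central    58      290
4      664  Central    89      445
3      397    North    41      205
6      190    North    31      155
5       33    North    37      185
1       21    North    48      240
Then the mean of column 'cost_x5': 253.333333333

253.333333333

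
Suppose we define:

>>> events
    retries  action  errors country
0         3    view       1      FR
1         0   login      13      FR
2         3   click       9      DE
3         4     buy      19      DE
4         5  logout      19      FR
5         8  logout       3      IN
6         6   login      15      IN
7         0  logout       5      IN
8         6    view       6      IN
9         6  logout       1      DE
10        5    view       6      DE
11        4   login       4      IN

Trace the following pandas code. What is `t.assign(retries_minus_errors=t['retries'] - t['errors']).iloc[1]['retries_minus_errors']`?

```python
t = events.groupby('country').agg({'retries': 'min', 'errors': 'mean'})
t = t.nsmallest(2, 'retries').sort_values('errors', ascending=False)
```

-6.6

group by country: min(retries), mean(errors):
         retries  errors
country                 
DE             3    8.75
FR             0   11.00
IN             0    6.60
take 2 rows with smallest retries:
         retries  errors
country                 
FR             0    11.0
IN             0     6.6
sort by errors descending:
         retries  errors
country                 
FR             0    11.0
IN             0     6.6
add column retries_minus_errors = t['retries'] - t['errors']:
         retries  errors  retries_minus_errors
country                                       
FR             0    11.0                 -11.0
IN             0     6.6                  -6.6
Finally, value at position 1, column 'retries_minus_errors' = -6.6.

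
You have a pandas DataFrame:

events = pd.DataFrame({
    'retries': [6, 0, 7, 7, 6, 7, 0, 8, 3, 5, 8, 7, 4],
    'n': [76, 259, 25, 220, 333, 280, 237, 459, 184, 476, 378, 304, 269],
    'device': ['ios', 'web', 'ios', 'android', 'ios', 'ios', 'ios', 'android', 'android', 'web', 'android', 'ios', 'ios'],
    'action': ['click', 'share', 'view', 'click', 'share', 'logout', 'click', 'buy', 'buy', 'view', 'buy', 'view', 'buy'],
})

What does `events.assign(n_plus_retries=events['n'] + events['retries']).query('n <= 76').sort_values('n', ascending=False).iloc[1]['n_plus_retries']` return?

add column n_plus_retries = events['n'] + events['retries']:
    retries    n   device  action  n_plus_retries
0         6   76      ios   click              82
1         0  259      web   share             259
2         7   25      ios    view              32
3         7  220  android   click             227
4         6  333      ios   share             339
5         7  280      ios  logout             287
6         0  237      ios   click             237
7         8  459  android     buy             467
8         3  184  android     buy             187
9         5  476      web    view             481
10        8  378  android     buy             386
11        7  304      ios    view             311
12        4  269      ios     buy             273
filter rows where n <= 76:
   retries   n device action  n_plus_retries
0        6  76    ios  click              82
2        7  25    ios   view              32
sort by n descending:
   retries   n device action  n_plus_retries
0        6  76    ios  click              82
2        7  25    ios   view              32

32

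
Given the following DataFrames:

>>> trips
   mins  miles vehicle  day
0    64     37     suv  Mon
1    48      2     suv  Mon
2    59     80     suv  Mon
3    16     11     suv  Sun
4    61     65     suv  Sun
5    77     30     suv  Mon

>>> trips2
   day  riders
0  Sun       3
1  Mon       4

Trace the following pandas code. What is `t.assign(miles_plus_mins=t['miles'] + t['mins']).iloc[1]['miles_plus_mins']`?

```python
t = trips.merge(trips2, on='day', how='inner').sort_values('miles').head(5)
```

merge on 'day' (how='inner') → 6 rows:
   mins  miles vehicle  day  riders
0    64     37     suv  Mon       4
1    48      2     suv  Mon       4
2    59     80     suv  Mon       4
3    16     11     suv  Sun       3
4    61     65     suv  Sun       3
5    77     30     suv  Mon       4
sort by miles:
   mins  miles vehicle  day  riders
1    48      2     suv  Mon       4
3    16     11     suv  Sun       3
5    77     30     suv  Mon       4
0    64     37     suv  Mon       4
4    61     65     suv  Sun       3
2    59     80     suv  Mon       4
take first 5 rows:
   mins  miles vehicle  day  riders
1    48      2     suv  Mon       4
3    16     11     suv  Sun       3
5    77     30     suv  Mon       4
0    64     37     suv  Mon       4
4    61     65     suv  Sun       3
add column miles_plus_mins = t['miles'] + t['mins']:
   mins  miles vehicle  day  riders  miles_plus_mins
1    48      2     suv  Mon       4               50
3    16     11     suv  Sun       3               27
5    77     30     suv  Mon       4              107
0    64     37     suv  Mon       4              101
4    61     65     suv  Sun       3              126
So iloc[1]['miles_plus_mins'] = 27.

27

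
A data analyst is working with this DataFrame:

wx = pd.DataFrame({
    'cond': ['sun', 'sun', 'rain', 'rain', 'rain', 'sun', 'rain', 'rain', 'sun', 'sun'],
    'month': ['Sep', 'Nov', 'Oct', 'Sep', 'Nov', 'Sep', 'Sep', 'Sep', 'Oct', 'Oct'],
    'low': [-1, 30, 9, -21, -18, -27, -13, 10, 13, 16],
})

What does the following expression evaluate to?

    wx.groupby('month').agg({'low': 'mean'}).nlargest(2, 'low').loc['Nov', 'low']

group by month, mean of low:
             low
month           
Nov     6.000000
Oct    12.666667
Sep   -10.400000
take 2 rows with largest low:
             low
month           
Oct    12.666667
Nov     6.000000
Then the value at row 'Nov', column 'low': 6.0

6.0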